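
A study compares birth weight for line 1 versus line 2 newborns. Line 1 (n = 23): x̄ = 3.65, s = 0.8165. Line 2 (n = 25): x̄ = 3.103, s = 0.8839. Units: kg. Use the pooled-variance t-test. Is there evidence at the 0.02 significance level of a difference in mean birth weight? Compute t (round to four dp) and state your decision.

Let group 1 = line 1, group 2 = line 2. H0: μ_1 = μ_2; H1: μ_1 ≠ μ_2 (two-sample pooled-variance t-test, two-sided).
s_p² = [(23−1)·0.8165² + (25−1)·0.8839²]/(23+25−2) = 0.726467
t = (3.65 − 3.103)/√[0.726467·(1/23 + 1/25)] = 2.2212
df = n₁ + n₂ − 2 = 46
Two-sided p-value ≈ 0.0313
Since p ≈ 0.0313 > α = 0.02, fail to reject H0; the evidence is not statistically significant.

t = 2.2212; fail to reject H0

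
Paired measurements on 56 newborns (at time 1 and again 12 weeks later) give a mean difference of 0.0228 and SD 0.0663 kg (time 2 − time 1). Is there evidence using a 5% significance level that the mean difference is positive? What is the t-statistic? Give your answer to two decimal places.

H0: μ_d = 0; H1: μ_d > 0 (paired t-test on the differences, right-tailed).
t = d̄/(s_d/√n) = 0.0228/(0.0663/√56) = 2.57
df = n − 1 = 55
p-value = P(T ≥ 2.57) ≈ 0.0064
Since p ≈ 0.0064 < α = 0.05, reject H0; the evidence is statistically significant.

2.57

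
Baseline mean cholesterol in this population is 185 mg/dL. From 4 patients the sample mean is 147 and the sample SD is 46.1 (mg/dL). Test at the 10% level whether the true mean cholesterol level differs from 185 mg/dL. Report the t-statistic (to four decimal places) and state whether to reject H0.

H0: μ = 185; H1: μ ≠ 185 (one-sample t-test, two-sided).
t = (x̄ − μ₀)/(s/√n) = (147 − 185)/(46.1/√4) = -1.6486
df = n − 1 = 3
Two-sided p-value ≈ 0.1978
Since p ≈ 0.1978 > α = 0.1, fail to reject H0; the evidence is not statistically significant.

t = -1.6486; fail to reject H0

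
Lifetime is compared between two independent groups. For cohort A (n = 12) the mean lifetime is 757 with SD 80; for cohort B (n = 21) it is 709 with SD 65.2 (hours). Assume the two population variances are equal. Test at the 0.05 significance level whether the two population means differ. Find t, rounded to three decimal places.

1.873

Let group 1 = cohort A, group 2 = cohort B. H0: μ_1 = μ_2; H1: μ_1 ≠ μ_2 (two-sample pooled-variance t-test, two-sided).
s_p² = [(12−1)·80² + (21−1)·65.2²]/(12+21−2) = 5013.57
t = (757 − 709)/√[5013.57·(1/12 + 1/21)] = 1.873
df = n₁ + n₂ − 2 = 31
Two-sided p-value ≈ 0.0705
Since p ≈ 0.0705 > α = 0.05, fail to reject H0; the data do not provide sufficient evidence against H0.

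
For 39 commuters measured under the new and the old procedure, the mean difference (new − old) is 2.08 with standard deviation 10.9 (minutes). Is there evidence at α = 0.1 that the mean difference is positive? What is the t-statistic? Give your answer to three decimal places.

H0: μ_d = 0; H1: μ_d > 0 (paired t-test on the differences, right-tailed).
t = d̄/(s_d/√n) = 2.08/(10.9/√39) = 1.192
df = n − 1 = 38
p-value = P(T ≥ 1.192) ≈ 0.1204
Since p ≈ 0.1204 > α = 0.1, fail to reject H0; the data do not provide sufficient evidence against H0.

1.192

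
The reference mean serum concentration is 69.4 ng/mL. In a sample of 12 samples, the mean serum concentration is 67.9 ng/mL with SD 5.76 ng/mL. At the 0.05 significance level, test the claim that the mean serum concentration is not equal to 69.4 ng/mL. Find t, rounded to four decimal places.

-0.9021

H0: μ = 69.4; H1: μ ≠ 69.4 (one-sample t-test, two-sided).
t = (x̄ − μ₀)/(s/√n) = (67.9 − 69.4)/(5.76/√12) = -0.9021
df = n − 1 = 11
Two-sided p-value ≈ 0.3863
Since p ≈ 0.3863 > α = 0.05, fail to reject H0; the data do not provide sufficient evidence against H0.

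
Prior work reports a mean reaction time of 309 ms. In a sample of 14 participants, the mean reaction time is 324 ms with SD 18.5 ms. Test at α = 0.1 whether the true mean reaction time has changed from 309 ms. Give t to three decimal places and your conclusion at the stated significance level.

H0: μ = 309; H1: μ ≠ 309 (one-sample t-test, two-sided).
t = (x̄ − μ₀)/(s/√n) = (324 − 309)/(18.5/√14) = 3.034
df = n − 1 = 13
Two-sided p-value ≈ 0.0096
Since p ≈ 0.0096 < α = 0.1, reject H0; the evidence is statistically significant.

t = 3.034; reject H0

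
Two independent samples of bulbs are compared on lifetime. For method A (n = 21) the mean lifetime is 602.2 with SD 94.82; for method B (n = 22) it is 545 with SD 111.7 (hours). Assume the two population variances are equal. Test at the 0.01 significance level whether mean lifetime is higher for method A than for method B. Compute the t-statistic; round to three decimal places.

1.806

Let group 1 = method A, group 2 = method B. H0: μ_1 = μ_2; H1: μ_1 > μ_2 (two-sample pooled-variance t-test, right-tailed).
s_p² = [(21−1)·94.82² + (22−1)·111.7²]/(21+22−2) = 10776.4
t = (602.2 − 545)/√[10776.4·(1/21 + 1/22)] = 1.806
df = n₁ + n₂ − 2 = 41
p-value = P(T ≥ 1.806) ≈ 0.039
Since p ≈ 0.039 > α = 0.01, fail to reject H0; the evidence is not statistically significant.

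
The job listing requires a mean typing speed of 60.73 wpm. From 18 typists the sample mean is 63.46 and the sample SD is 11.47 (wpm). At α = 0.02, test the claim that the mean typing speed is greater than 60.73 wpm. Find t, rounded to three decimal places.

H0: μ = 60.73; H1: μ > 60.73 (one-sample t-test, right-tailed).
t = (x̄ − μ₀)/(s/√n) = (63.46 − 60.73)/(11.47/√18) = 1.010
df = n − 1 = 17
p-value = P(T ≥ 1.010) ≈ 0.1634
Since p ≈ 0.1634 > α = 0.02, fail to reject H0; the evidence is not statistically significant.

1.010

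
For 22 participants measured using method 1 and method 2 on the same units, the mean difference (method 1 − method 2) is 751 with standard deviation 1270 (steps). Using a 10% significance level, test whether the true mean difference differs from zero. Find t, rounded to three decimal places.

H0: μ_d = 0; H1: μ_d ≠ 0 (paired t-test on the differences, two-sided).
t = d̄/(s_d/√n) = 751/(1270/√22) = 2.774
df = n − 1 = 21
Two-sided p-value ≈ 0.011
Since p ≈ 0.011 < α = 0.1, reject H0; the evidence is statistically significant.

2.774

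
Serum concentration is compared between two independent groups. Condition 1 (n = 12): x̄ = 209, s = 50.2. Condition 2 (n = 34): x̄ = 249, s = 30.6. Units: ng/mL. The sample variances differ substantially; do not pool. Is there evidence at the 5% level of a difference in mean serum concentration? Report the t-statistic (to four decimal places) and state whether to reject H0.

Let group 1 = condition 1, group 2 = condition 2. H0: μ_1 = μ_2; H1: μ_1 ≠ μ_2 (Welch's two-sample t-test, two-sided).
t = (x̄_1 − x̄_2)/√(s_1²/n_1 + s_2²/n_2) = (209 − 249)/√(50.2²/12 + 30.6²/34) = -2.5953
Welch–Satterthwaite df ≈ 13.99
Two-sided p-value ≈ 0.021
Since p ≈ 0.021 < α = 0.05, reject H0; the data support H1.

t = -2.5953; reject H0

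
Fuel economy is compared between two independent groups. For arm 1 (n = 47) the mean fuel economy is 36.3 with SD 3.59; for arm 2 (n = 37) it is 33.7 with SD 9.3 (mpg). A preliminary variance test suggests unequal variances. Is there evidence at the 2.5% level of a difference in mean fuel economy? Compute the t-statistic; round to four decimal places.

1.6088

Let group 1 = arm 1, group 2 = arm 2. H0: μ_1 = μ_2; H1: μ_1 ≠ μ_2 (Welch's two-sample t-test, two-sided).
t = (x̄_1 − x̄_2)/√(s_1²/n_1 + s_2²/n_2) = (36.3 − 33.7)/√(3.59²/47 + 9.3²/37) = 1.6088
Welch–Satterthwaite df ≈ 44.46
Two-sided p-value ≈ 0.1147
Since p ≈ 0.1147 > α = 0.025, fail to reject H0; the data do not provide sufficient evidence against H0.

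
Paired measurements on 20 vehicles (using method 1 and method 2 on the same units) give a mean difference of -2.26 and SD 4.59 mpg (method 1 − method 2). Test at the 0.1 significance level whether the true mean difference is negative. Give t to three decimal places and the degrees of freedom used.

t = -2.202, df = 19

H0: μ_d = 0; H1: μ_d < 0 (paired t-test on the differences, left-tailed).
t = d̄/(s_d/√n) = -2.26/(4.59/√20) = -2.202
df = n − 1 = 19
p-value = P(T ≤ -2.202) ≈ 0.0201
Since p ≈ 0.0201 < α = 0.1, reject H0; the data support H1.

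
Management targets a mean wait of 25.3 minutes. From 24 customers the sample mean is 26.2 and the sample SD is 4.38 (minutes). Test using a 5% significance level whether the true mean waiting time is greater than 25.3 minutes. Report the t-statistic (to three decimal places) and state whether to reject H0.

H0: μ = 25.3; H1: μ > 25.3 (one-sample t-test, right-tailed).
t = (x̄ − μ₀)/(s/√n) = (26.2 − 25.3)/(4.38/√24) = 1.007
df = n − 1 = 23
p-value = P(T ≥ 1.007) ≈ 0.162
Since p ≈ 0.162 > α = 0.05, fail to reject H0; the evidence is not statistically significant.

t = 1.007; fail to reject H0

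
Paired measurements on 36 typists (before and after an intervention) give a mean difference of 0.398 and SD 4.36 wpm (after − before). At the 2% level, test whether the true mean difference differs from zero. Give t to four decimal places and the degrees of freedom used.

H0: μ_d = 0; H1: μ_d ≠ 0 (paired t-test on the differences, two-sided).
t = d̄/(s_d/√n) = 0.398/(4.36/√36) = 0.5477
df = n − 1 = 35
Two-sided p-value ≈ 0.5874
Since p ≈ 0.5874 > α = 0.02, fail to reject H0; the evidence is not statistically significant.

t = 0.5477, df = 35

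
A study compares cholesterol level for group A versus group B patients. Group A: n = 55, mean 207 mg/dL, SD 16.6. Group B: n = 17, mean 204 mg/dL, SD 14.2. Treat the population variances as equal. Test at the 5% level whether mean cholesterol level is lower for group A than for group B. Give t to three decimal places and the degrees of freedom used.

t = 0.672, df = 70

Let group 1 = group A, group 2 = group B. H0: μ_1 = μ_2; H1: μ_1 < μ_2 (two-sample pooled-variance t-test, left-tailed).
s_p² = [(55−1)·16.6² + (17−1)·14.2²]/(55+17−2) = 258.664
t = (207 − 204)/√[258.664·(1/55 + 1/17)] = 0.672
df = n₁ + n₂ − 2 = 70
p-value = P(T ≤ 0.672) ≈ 0.748
Since p ≈ 0.748 > α = 0.05, fail to reject H0; the evidence is not statistically significant.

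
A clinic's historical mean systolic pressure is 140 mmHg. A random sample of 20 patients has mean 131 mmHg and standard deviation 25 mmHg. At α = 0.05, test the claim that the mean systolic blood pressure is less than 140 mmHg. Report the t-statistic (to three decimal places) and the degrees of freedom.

H0: μ = 140; H1: μ < 140 (one-sample t-test, left-tailed).
t = (x̄ − μ₀)/(s/√n) = (131 − 140)/(25/√20) = -1.610
df = n − 1 = 19
p-value = P(T ≤ -1.610) ≈ 0.062
Since p ≈ 0.062 > α = 0.05, fail to reject H0; the evidence is not statistically significant.

t = -1.610, df = 19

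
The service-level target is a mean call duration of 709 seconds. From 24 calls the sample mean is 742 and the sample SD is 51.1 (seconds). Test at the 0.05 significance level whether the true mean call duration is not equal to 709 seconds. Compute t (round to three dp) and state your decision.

t = 3.164; reject H0

H0: μ = 709; H1: μ ≠ 709 (one-sample t-test, two-sided).
t = (x̄ − μ₀)/(s/√n) = (742 − 709)/(51.1/√24) = 3.164
df = n − 1 = 23
Two-sided p-value ≈ 0.004
Since p ≈ 0.004 < α = 0.05, reject H0; the evidence is statistically significant.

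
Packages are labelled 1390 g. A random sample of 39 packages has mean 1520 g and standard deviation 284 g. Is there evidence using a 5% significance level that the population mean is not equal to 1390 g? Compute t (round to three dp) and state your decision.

H0: μ = 1390; H1: μ ≠ 1390 (one-sample t-test, two-sided).
t = (x̄ − μ₀)/(s/√n) = (1520 − 1390)/(284/√39) = 2.859
df = n − 1 = 38
Two-sided p-value ≈ 0.0069
Since p ≈ 0.0069 < α = 0.05, reject H0; the data support H1.

t = 2.859; reject H0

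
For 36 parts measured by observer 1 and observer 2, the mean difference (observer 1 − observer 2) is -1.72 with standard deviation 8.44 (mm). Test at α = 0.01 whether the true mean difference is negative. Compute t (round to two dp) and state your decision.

t = -1.22; fail to reject H0

H0: μ_d = 0; H1: μ_d < 0 (paired t-test on the differences, left-tailed).
t = d̄/(s_d/√n) = -1.72/(8.44/√36) = -1.22
df = n − 1 = 35
p-value = P(T ≤ -1.22) ≈ 0.115
Since p ≈ 0.115 > α = 0.01, fail to reject H0; the data do not provide sufficient evidence against H0.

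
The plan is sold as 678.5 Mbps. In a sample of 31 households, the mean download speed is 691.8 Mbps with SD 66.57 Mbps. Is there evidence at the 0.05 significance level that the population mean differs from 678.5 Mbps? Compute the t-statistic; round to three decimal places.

H0: μ = 678.5; H1: μ ≠ 678.5 (one-sample t-test, two-sided).
t = (x̄ − μ₀)/(s/√n) = (691.8 − 678.5)/(66.57/√31) = 1.112
df = n − 1 = 30
Two-sided p-value ≈ 0.2748
Since p ≈ 0.2748 > α = 0.05, fail to reject H0; the data do not provide sufficient evidence against H0.

1.112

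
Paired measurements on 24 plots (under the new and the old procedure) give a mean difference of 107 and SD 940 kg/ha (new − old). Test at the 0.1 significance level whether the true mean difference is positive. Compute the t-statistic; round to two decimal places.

0.56

H0: μ_d = 0; H1: μ_d > 0 (paired t-test on the differences, right-tailed).
t = d̄/(s_d/√n) = 107/(940/√24) = 0.56
df = n − 1 = 23
p-value = P(T ≥ 0.56) ≈ 0.291
Since p ≈ 0.291 > α = 0.1, fail to reject H0; the data do not provide sufficient evidence against H0.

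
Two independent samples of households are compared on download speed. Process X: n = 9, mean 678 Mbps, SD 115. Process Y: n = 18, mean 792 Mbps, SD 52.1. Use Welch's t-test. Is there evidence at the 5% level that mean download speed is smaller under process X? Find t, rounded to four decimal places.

Let group 1 = process X, group 2 = process Y. H0: μ_1 = μ_2; H1: μ_1 < μ_2 (Welch's two-sample t-test, left-tailed).
t = (x̄_1 − x̄_2)/√(s_1²/n_1 + s_2²/n_2) = (678 − 792)/√(115²/9 + 52.1²/18) = -2.8321
Welch–Satterthwaite df ≈ 9.68
p-value = P(T ≤ -2.8321) ≈ 0.0092
Since p ≈ 0.0092 < α = 0.05, reject H0; the data support H1.

-2.8321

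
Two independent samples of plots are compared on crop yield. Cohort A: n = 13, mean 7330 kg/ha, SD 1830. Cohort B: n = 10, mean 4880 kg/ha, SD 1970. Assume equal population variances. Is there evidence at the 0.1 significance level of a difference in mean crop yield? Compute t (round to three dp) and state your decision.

t = 3.080; reject H0

Let group 1 = cohort A, group 2 = cohort B. H0: μ_1 = μ_2; H1: μ_1 ≠ μ_2 (two-sample pooled-variance t-test, two-sided).
s_p² = [(13−1)·1830² + (10−1)·1970²]/(13+10−2) = 3576900
t = (7330 − 4880)/√[3576900·(1/13 + 1/10)] = 3.080
df = n₁ + n₂ − 2 = 21
Two-sided p-value ≈ 0.0057
Since p ≈ 0.0057 < α = 0.1, reject H0; the data support H1.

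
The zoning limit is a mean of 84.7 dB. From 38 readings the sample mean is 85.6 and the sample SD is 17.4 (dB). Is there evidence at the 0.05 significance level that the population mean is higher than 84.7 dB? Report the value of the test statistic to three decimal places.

H0: μ = 84.7; H1: μ > 84.7 (one-sample t-test, right-tailed).
t = (x̄ − μ₀)/(s/√n) = (85.6 − 84.7)/(17.4/√38) = 0.319
df = n − 1 = 37
p-value = P(T ≥ 0.319) ≈ 0.376
Since p ≈ 0.376 > α = 0.05, fail to reject H0; the data do not provide sufficient evidence against H0.

0.319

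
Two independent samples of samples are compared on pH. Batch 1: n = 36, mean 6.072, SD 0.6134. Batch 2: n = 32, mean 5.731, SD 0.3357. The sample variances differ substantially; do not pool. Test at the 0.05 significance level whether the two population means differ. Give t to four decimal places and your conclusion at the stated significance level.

t = 2.8847; reject H0

Let group 1 = batch 1, group 2 = batch 2. H0: μ_1 = μ_2; H1: μ_1 ≠ μ_2 (Welch's two-sample t-test, two-sided).
t = (x̄_1 − x̄_2)/√(s_1²/n_1 + s_2²/n_2) = (6.072 − 5.731)/√(0.6134²/36 + 0.3357²/32) = 2.8847
Welch–Satterthwaite df ≈ 55.45
Two-sided p-value ≈ 0.006
Since p ≈ 0.006 < α = 0.05, reject H0; the evidence is statistically significant.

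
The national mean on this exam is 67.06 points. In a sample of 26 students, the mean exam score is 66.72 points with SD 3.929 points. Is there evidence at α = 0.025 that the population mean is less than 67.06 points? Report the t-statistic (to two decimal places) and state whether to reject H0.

t = -0.44; fail to reject H0

H0: μ = 67.06; H1: μ < 67.06 (one-sample t-test, left-tailed).
t = (x̄ − μ₀)/(s/√n) = (66.72 − 67.06)/(3.929/√26) = -0.44
df = n − 1 = 25
p-value = P(T ≤ -0.44) ≈ 0.3314
Since p ≈ 0.3314 > α = 0.025, fail to reject H0; the evidence is not statistically significant.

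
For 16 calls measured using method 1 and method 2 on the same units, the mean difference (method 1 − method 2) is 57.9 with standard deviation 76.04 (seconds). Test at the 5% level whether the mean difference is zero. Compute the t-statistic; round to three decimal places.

3.046

H0: μ_d = 0; H1: μ_d ≠ 0 (paired t-test on the differences, two-sided).
t = d̄/(s_d/√n) = 57.9/(76.04/√16) = 3.046
df = n − 1 = 15
Two-sided p-value ≈ 0.0082
Since p ≈ 0.0082 < α = 0.05, reject H0; the evidence is statistically significant.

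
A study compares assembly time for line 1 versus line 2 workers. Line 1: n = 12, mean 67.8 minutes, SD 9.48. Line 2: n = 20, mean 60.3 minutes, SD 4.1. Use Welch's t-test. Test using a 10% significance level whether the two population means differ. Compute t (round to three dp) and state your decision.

Let group 1 = line 1, group 2 = line 2. H0: μ_1 = μ_2; H1: μ_1 ≠ μ_2 (Welch's two-sample t-test, two-sided).
t = (x̄_1 − x̄_2)/√(s_1²/n_1 + s_2²/n_2) = (67.8 − 60.3)/√(9.48²/12 + 4.1²/20) = 2.599
Welch–Satterthwaite df ≈ 13.51
Two-sided p-value ≈ 0.022
Since p ≈ 0.022 < α = 0.1, reject H0; the evidence is statistically significant.

t = 2.599; reject H0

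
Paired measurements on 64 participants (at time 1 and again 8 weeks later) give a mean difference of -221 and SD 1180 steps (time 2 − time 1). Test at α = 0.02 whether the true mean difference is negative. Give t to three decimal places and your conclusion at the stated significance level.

t = -1.498; fail to reject H0

H0: μ_d = 0; H1: μ_d < 0 (paired t-test on the differences, left-tailed).
t = d̄/(s_d/√n) = -221/(1180/√64) = -1.498
df = n − 1 = 63
p-value = P(T ≤ -1.498) ≈ 0.0695
Since p ≈ 0.0695 > α = 0.02, fail to reject H0; the evidence is not statistically significant.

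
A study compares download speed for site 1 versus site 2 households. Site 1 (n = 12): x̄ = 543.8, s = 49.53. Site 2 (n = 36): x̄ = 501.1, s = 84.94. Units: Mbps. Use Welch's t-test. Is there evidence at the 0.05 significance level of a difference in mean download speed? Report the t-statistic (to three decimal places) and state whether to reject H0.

Let group 1 = site 1, group 2 = site 2. H0: μ_1 = μ_2; H1: μ_1 ≠ μ_2 (Welch's two-sample t-test, two-sided).
t = (x̄_1 − x̄_2)/√(s_1²/n_1 + s_2²/n_2) = (543.8 − 501.1)/√(49.53²/12 + 84.94²/36) = 2.122
Welch–Satterthwaite df ≈ 33.13
Two-sided p-value ≈ 0.0414
Since p ≈ 0.0414 < α = 0.05, reject H0; the data support H1.

t = 2.122; reject H0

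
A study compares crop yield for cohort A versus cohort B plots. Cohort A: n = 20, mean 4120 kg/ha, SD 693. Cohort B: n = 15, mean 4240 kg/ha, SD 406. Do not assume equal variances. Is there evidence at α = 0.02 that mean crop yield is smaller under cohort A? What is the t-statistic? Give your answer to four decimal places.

-0.6414

Let group 1 = cohort A, group 2 = cohort B. H0: μ_1 = μ_2; H1: μ_1 < μ_2 (Welch's two-sample t-test, left-tailed).
t = (x̄_1 − x̄_2)/√(s_1²/n_1 + s_2²/n_2) = (4120 − 4240)/√(693²/20 + 406²/15) = -0.6414
Welch–Satterthwaite df ≈ 31.43
p-value = P(T ≤ -0.6414) ≈ 0.263
Since p ≈ 0.263 > α = 0.02, fail to reject H0; the data do not provide sufficient evidence against H0.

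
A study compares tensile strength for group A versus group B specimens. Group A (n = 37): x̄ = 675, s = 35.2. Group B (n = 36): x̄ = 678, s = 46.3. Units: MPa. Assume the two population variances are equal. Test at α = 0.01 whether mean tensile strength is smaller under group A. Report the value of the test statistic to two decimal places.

-0.31

Let group 1 = group A, group 2 = group B. H0: μ_1 = μ_2; H1: μ_1 < μ_2 (two-sample pooled-variance t-test, left-tailed).
s_p² = [(37−1)·35.2² + (36−1)·46.3²]/(37+36−2) = 1684.99
t = (675 − 678)/√[1684.99·(1/37 + 1/36)] = -0.31
df = n₁ + n₂ − 2 = 71
p-value = P(T ≤ -0.31) ≈ 0.378
Since p ≈ 0.378 > α = 0.01, fail to reject H0; the evidence is not statistically significant.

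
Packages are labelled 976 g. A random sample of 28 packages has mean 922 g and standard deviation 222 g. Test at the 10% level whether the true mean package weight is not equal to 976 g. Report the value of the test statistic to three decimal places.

-1.287

H0: μ = 976; H1: μ ≠ 976 (one-sample t-test, two-sided).
t = (x̄ − μ₀)/(s/√n) = (922 − 976)/(222/√28) = -1.287
df = n − 1 = 27
Two-sided p-value ≈ 0.209
Since p ≈ 0.209 > α = 0.1, fail to reject H0; the data do not provide sufficient evidence against H0.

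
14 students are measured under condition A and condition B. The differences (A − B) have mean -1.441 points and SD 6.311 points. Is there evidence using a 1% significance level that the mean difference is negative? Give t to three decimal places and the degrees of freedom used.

t = -0.854, df = 13

H0: μ_d = 0; H1: μ_d < 0 (paired t-test on the differences, left-tailed).
t = d̄/(s_d/√n) = -1.441/(6.311/√14) = -0.854
df = n − 1 = 13
p-value = P(T ≤ -0.854) ≈ 0.204
Since p ≈ 0.204 > α = 0.01, fail to reject H0; the evidence is not statistically significant.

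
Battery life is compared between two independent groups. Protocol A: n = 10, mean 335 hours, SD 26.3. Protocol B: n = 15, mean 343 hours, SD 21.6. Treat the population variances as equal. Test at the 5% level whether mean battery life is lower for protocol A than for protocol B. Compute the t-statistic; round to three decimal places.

-0.832

Let group 1 = protocol A, group 2 = protocol B. H0: μ_1 = μ_2; H1: μ_1 < μ_2 (two-sample pooled-variance t-test, left-tailed).
s_p² = [(10−1)·26.3² + (15−1)·21.6²]/(10+15−2) = 554.654
t = (335 − 343)/√[554.654·(1/10 + 1/15)] = -0.832
df = n₁ + n₂ − 2 = 23
p-value = P(T ≤ -0.832) ≈ 0.207
Since p ≈ 0.207 > α = 0.05, fail to reject H0; the data do not provide sufficient evidence against H0.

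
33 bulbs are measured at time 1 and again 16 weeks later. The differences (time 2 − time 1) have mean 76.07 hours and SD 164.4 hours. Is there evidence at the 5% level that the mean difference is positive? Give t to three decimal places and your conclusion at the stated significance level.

H0: μ_d = 0; H1: μ_d > 0 (paired t-test on the differences, right-tailed).
t = d̄/(s_d/√n) = 76.07/(164.4/√33) = 2.658
df = n − 1 = 32
p-value = P(T ≥ 2.658) ≈ 0.0061
Since p ≈ 0.0061 < α = 0.05, reject H0; the data support H1.

t = 2.658; reject H0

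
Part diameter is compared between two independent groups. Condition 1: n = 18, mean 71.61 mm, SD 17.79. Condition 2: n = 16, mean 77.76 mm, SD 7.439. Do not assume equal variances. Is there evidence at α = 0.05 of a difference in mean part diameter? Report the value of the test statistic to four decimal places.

-1.3407

Let group 1 = condition 1, group 2 = condition 2. H0: μ_1 = μ_2; H1: μ_1 ≠ μ_2 (Welch's two-sample t-test, two-sided).
t = (x̄_1 − x̄_2)/√(s_1²/n_1 + s_2²/n_2) = (71.61 − 77.76)/√(17.79²/18 + 7.439²/16) = -1.3407
Welch–Satterthwaite df ≈ 23.32
Two-sided p-value ≈ 0.193
Since p ≈ 0.193 > α = 0.05, fail to reject H0; the data do not provide sufficient evidence against H0.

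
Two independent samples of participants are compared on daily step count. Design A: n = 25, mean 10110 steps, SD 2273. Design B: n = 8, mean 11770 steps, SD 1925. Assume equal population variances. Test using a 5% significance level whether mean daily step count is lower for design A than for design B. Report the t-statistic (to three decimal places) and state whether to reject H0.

t = -1.858; reject H0

Let group 1 = design A, group 2 = design B. H0: μ_1 = μ_2; H1: μ_1 < μ_2 (two-sample pooled-variance t-test, left-tailed).
s_p² = [(25−1)·2273² + (8−1)·1925²]/(25+8−2) = 4836650
t = (10110 − 11770)/√[4836650·(1/25 + 1/8)] = -1.858
df = n₁ + n₂ − 2 = 31
p-value = P(T ≤ -1.858) ≈ 0.0363
Since p ≈ 0.0363 < α = 0.05, reject H0; the data support H1.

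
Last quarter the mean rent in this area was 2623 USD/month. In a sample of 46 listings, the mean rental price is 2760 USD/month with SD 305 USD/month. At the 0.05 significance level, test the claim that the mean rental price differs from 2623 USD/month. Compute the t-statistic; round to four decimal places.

H0: μ = 2623; H1: μ ≠ 2623 (one-sample t-test, two-sided).
t = (x̄ − μ₀)/(s/√n) = (2760 − 2623)/(305/√46) = 3.0465
df = n − 1 = 45
Two-sided p-value ≈ 0.004
Since p ≈ 0.004 < α = 0.05, reject H0; the data support H1.

3.0465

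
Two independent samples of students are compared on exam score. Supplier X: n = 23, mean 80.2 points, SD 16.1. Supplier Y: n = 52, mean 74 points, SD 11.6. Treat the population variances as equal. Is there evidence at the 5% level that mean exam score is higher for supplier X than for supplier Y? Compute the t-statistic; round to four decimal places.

1.8871

Let group 1 = supplier X, group 2 = supplier Y. H0: μ_1 = μ_2; H1: μ_1 > μ_2 (two-sample pooled-variance t-test, right-tailed).
s_p² = [(23−1)·16.1² + (52−1)·11.6²]/(23+52−2) = 172.126
t = (80.2 − 74)/√[172.126·(1/23 + 1/52)] = 1.8871
df = n₁ + n₂ − 2 = 73
p-value = P(T ≥ 1.8871) ≈ 0.0316
Since p ≈ 0.0316 < α = 0.05, reject H0; the evidence is statistically significant.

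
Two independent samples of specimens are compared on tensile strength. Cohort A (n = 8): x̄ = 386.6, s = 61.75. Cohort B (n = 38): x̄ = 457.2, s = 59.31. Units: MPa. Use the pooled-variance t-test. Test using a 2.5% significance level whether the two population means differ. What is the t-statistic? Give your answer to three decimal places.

-3.040

Let group 1 = cohort A, group 2 = cohort B. H0: μ_1 = μ_2; H1: μ_1 ≠ μ_2 (two-sample pooled-variance t-test, two-sided).
s_p² = [(8−1)·61.75² + (38−1)·59.31²]/(8+38−2) = 3564.67
t = (386.6 − 457.2)/√[3564.67·(1/8 + 1/38)] = -3.040
df = n₁ + n₂ − 2 = 44
Two-sided p-value ≈ 0.004
Since p ≈ 0.004 < α = 0.025, reject H0; the data support H1.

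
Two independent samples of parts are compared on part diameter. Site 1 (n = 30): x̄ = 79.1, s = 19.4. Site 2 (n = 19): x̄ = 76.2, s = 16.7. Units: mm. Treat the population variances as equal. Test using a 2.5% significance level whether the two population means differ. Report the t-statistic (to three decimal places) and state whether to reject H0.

t = 0.537; fail to reject H0

Let group 1 = site 1, group 2 = site 2. H0: μ_1 = μ_2; H1: μ_1 ≠ μ_2 (two-sample pooled-variance t-test, two-sided).
s_p² = [(30−1)·19.4² + (19−1)·16.7²]/(30+19−2) = 339.031
t = (79.1 − 76.2)/√[339.031·(1/30 + 1/19)] = 0.537
df = n₁ + n₂ − 2 = 47
Two-sided p-value ≈ 0.594
Since p ≈ 0.594 > α = 0.025, fail to reject H0; the evidence is not statistically significant.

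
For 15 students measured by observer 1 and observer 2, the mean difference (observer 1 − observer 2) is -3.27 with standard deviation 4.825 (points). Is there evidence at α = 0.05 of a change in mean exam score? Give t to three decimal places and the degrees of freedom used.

t = -2.625, df = 14

H0: μ_d = 0; H1: μ_d ≠ 0 (paired t-test on the differences, two-sided).
t = d̄/(s_d/√n) = -3.27/(4.825/√15) = -2.625
df = n − 1 = 14
Two-sided p-value ≈ 0.0200
Since p ≈ 0.0200 < α = 0.05, reject H0; the data support H1.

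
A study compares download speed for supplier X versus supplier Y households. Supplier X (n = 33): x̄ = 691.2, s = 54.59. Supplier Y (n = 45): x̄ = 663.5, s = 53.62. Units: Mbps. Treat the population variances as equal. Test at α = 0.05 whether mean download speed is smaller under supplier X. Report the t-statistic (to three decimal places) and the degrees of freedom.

t = 2.237, df = 76

Let group 1 = supplier X, group 2 = supplier Y. H0: μ_1 = μ_2; H1: μ_1 < μ_2 (two-sample pooled-variance t-test, left-tailed).
s_p² = [(33−1)·54.59² + (45−1)·53.62²]/(33+45−2) = 2919.3
t = (691.2 − 663.5)/√[2919.3·(1/33 + 1/45)] = 2.237
df = n₁ + n₂ − 2 = 76
p-value = P(T ≤ 2.237) ≈ 0.9859
Since p ≈ 0.9859 > α = 0.05, fail to reject H0; the data do not provide sufficient evidence against H0.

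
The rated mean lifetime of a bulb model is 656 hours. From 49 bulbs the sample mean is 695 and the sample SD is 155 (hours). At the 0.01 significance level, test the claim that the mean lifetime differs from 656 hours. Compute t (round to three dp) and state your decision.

t = 1.761; fail to reject H0

H0: μ = 656; H1: μ ≠ 656 (one-sample t-test, two-sided).
t = (x̄ − μ₀)/(s/√n) = (695 − 656)/(155/√49) = 1.761
df = n − 1 = 48
Two-sided p-value ≈ 0.085
Since p ≈ 0.085 > α = 0.01, fail to reject H0; the data do not provide sufficient evidence against H0.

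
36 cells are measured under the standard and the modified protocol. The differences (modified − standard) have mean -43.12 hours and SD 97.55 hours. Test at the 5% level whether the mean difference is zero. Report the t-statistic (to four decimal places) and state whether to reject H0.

t = -2.6522; reject H0

H0: μ_d = 0; H1: μ_d ≠ 0 (paired t-test on the differences, two-sided).
t = d̄/(s_d/√n) = -43.12/(97.55/√36) = -2.6522
df = n − 1 = 35
Two-sided p-value ≈ 0.012
Since p ≈ 0.012 < α = 0.05, reject H0; the evidence is statistically significant.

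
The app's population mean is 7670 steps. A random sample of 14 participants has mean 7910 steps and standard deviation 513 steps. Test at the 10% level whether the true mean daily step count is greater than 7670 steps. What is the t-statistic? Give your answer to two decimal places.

1.75

H0: μ = 7670; H1: μ > 7670 (one-sample t-test, right-tailed).
t = (x̄ − μ₀)/(s/√n) = (7910 − 7670)/(513/√14) = 1.75
df = n − 1 = 13
p-value = P(T ≥ 1.75) ≈ 0.0518
Since p ≈ 0.0518 < α = 0.1, reject H0; the data support H1.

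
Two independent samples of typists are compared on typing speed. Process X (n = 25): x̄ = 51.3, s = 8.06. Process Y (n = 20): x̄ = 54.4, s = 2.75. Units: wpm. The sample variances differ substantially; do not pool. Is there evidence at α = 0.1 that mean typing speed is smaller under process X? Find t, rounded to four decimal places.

-1.7968

Let group 1 = process X, group 2 = process Y. H0: μ_1 = μ_2; H1: μ_1 < μ_2 (Welch's two-sample t-test, left-tailed).
t = (x̄_1 − x̄_2)/√(s_1²/n_1 + s_2²/n_2) = (51.3 − 54.4)/√(8.06²/25 + 2.75²/20) = -1.7968
Welch–Satterthwaite df ≈ 30.67
p-value = P(T ≤ -1.7968) ≈ 0.0411
Since p ≈ 0.0411 < α = 0.1, reject H0; the evidence is statistically significant.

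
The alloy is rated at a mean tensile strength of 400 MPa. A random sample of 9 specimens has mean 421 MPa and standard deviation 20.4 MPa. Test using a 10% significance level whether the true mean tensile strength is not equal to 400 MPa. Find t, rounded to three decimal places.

3.088

H0: μ = 400; H1: μ ≠ 400 (one-sample t-test, two-sided).
t = (x̄ − μ₀)/(s/√n) = (421 − 400)/(20.4/√9) = 3.088
df = n − 1 = 8
Two-sided p-value ≈ 0.015
Since p ≈ 0.015 < α = 0.1, reject H0; the evidence is statistically significant.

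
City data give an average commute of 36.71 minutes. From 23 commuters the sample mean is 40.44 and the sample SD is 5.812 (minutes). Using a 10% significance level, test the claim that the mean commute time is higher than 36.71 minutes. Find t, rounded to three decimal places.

H0: μ = 36.71; H1: μ > 36.71 (one-sample t-test, right-tailed).
t = (x̄ − μ₀)/(s/√n) = (40.44 − 36.71)/(5.812/√23) = 3.078
df = n − 1 = 22
p-value = P(T ≥ 3.078) ≈ 0.003
Since p ≈ 0.003 < α = 0.1, reject H0; the evidence is statistically significant.

3.078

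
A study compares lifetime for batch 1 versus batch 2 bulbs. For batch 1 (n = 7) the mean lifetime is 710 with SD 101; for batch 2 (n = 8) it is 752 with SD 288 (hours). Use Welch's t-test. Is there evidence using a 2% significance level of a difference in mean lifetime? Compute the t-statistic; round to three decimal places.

-0.386

Let group 1 = batch 1, group 2 = batch 2. H0: μ_1 = μ_2; H1: μ_1 ≠ μ_2 (Welch's two-sample t-test, two-sided).
t = (x̄_1 − x̄_2)/√(s_1²/n_1 + s_2²/n_2) = (710 − 752)/√(101²/7 + 288²/8) = -0.386
Welch–Satterthwaite df ≈ 8.90
Two-sided p-value ≈ 0.7084
Since p ≈ 0.7084 > α = 0.02, fail to reject H0; the evidence is not statistically significant.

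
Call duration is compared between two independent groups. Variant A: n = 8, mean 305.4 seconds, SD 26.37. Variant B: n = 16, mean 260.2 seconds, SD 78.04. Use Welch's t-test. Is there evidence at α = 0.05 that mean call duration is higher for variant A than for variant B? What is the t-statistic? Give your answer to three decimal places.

2.090

Let group 1 = variant A, group 2 = variant B. H0: μ_1 = μ_2; H1: μ_1 > μ_2 (Welch's two-sample t-test, right-tailed).
t = (x̄_1 − x̄_2)/√(s_1²/n_1 + s_2²/n_2) = (305.4 − 260.2)/√(26.37²/8 + 78.04²/16) = 2.090
Welch–Satterthwaite df ≈ 20.36
p-value = P(T ≥ 2.090) ≈ 0.0247
Since p ≈ 0.0247 < α = 0.05, reject H0; the evidence is statistically significant.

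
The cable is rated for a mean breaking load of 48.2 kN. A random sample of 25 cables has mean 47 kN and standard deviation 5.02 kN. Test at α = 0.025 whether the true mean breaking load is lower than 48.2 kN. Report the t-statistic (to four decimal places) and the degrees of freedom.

t = -1.1952, df = 24

H0: μ = 48.2; H1: μ < 48.2 (one-sample t-test, left-tailed).
t = (x̄ − μ₀)/(s/√n) = (47 − 48.2)/(5.02/√25) = -1.1952
df = n − 1 = 24
p-value = P(T ≤ -1.1952) ≈ 0.122
Since p ≈ 0.122 > α = 0.025, fail to reject H0; the data do not provide sufficient evidence against H0.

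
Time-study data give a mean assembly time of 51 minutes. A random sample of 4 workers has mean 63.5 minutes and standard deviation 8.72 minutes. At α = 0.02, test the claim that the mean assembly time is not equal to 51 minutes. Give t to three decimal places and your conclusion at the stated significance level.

H0: μ = 51; H1: μ ≠ 51 (one-sample t-test, two-sided).
t = (x̄ − μ₀)/(s/√n) = (63.5 − 51)/(8.72/√4) = 2.867
df = n − 1 = 3
Two-sided p-value ≈ 0.064
Since p ≈ 0.064 > α = 0.02, fail to reject H0; the evidence is not statistically significant.

t = 2.867; fail to reject H0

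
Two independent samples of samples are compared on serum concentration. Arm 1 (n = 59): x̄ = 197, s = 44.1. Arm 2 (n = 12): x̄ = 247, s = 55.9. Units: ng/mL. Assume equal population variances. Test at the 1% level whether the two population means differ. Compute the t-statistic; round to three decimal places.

Let group 1 = arm 1, group 2 = arm 2. H0: μ_1 = μ_2; H1: μ_1 ≠ μ_2 (two-sample pooled-variance t-test, two-sided).
s_p² = [(59−1)·44.1² + (12−1)·55.9²]/(59+12−2) = 2132.93
t = (197 − 247)/√[2132.93·(1/59 + 1/12)] = -3.419
df = n₁ + n₂ − 2 = 69
Two-sided p-value ≈ 0.001
Since p ≈ 0.001 < α = 0.01, reject H0; the evidence is statistically significant.

-3.419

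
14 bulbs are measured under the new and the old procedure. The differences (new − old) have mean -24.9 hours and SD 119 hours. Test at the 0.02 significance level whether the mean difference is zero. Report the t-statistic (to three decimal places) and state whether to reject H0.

H0: μ_d = 0; H1: μ_d ≠ 0 (paired t-test on the differences, two-sided).
t = d̄/(s_d/√n) = -24.9/(119/√14) = -0.783
df = n − 1 = 13
Two-sided p-value ≈ 0.4477
Since p ≈ 0.4477 > α = 0.02, fail to reject H0; the data do not provide sufficient evidence against H0.

t = -0.783; fail to reject H0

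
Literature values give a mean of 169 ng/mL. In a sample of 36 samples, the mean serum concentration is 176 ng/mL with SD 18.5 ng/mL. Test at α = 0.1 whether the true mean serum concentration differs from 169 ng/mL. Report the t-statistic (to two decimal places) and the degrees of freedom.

H0: μ = 169; H1: μ ≠ 169 (one-sample t-test, two-sided).
t = (x̄ − μ₀)/(s/√n) = (176 − 169)/(18.5/√36) = 2.27
df = n − 1 = 35
Two-sided p-value ≈ 0.0295
Since p ≈ 0.0295 < α = 0.1, reject H0; the data support H1.

t = 2.27, df = 35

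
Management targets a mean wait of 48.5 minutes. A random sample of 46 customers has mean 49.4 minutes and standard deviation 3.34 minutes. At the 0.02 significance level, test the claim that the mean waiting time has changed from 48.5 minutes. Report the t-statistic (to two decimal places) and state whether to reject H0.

H0: μ = 48.5; H1: μ ≠ 48.5 (one-sample t-test, two-sided).
t = (x̄ − μ₀)/(s/√n) = (49.4 − 48.5)/(3.34/√46) = 1.83
df = n − 1 = 45
Two-sided p-value ≈ 0.0742
Since p ≈ 0.0742 > α = 0.02, fail to reject H0; the evidence is not statistically significant.

t = 1.83; fail to reject H0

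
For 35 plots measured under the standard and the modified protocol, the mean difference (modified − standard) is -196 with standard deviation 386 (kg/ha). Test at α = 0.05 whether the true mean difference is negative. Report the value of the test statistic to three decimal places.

H0: μ_d = 0; H1: μ_d < 0 (paired t-test on the differences, left-tailed).
t = d̄/(s_d/√n) = -196/(386/√35) = -3.004
df = n − 1 = 34
p-value = P(T ≤ -3.004) ≈ 0.002
Since p ≈ 0.002 < α = 0.05, reject H0; the data support H1.

-3.004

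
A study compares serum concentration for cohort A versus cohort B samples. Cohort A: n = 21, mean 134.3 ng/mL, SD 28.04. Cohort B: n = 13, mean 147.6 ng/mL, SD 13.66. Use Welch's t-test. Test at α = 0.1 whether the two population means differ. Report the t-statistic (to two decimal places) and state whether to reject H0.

Let group 1 = cohort A, group 2 = cohort B. H0: μ_1 = μ_2; H1: μ_1 ≠ μ_2 (Welch's two-sample t-test, two-sided).
t = (x̄_1 − x̄_2)/√(s_1²/n_1 + s_2²/n_2) = (134.3 − 147.6)/√(28.04²/21 + 13.66²/13) = -1.85
Welch–Satterthwaite df ≈ 30.74
Two-sided p-value ≈ 0.0742
Since p ≈ 0.0742 < α = 0.1, reject H0; the evidence is statistically significant.

t = -1.85; reject H0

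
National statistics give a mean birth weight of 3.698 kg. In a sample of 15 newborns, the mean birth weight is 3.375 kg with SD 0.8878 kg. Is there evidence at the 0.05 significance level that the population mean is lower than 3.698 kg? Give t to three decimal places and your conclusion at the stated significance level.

t = -1.409; fail to reject H0

H0: μ = 3.698; H1: μ < 3.698 (one-sample t-test, left-tailed).
t = (x̄ − μ₀)/(s/√n) = (3.375 − 3.698)/(0.8878/√15) = -1.409
df = n − 1 = 14
p-value = P(T ≤ -1.409) ≈ 0.090
Since p ≈ 0.090 > α = 0.05, fail to reject H0; the evidence is not statistically significant.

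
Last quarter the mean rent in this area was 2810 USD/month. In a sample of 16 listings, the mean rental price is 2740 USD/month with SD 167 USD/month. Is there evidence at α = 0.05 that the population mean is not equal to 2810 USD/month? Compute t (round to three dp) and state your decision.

H0: μ = 2810; H1: μ ≠ 2810 (one-sample t-test, two-sided).
t = (x̄ − μ₀)/(s/√n) = (2740 − 2810)/(167/√16) = -1.677
df = n − 1 = 15
Two-sided p-value ≈ 0.114
Since p ≈ 0.114 > α = 0.05, fail to reject H0; the data do not provide sufficient evidence against H0.

t = -1.677; fail to reject H0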